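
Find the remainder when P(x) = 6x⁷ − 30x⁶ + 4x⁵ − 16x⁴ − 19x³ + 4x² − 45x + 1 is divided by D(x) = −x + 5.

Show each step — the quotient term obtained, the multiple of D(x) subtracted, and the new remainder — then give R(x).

R(x) = 1

Step 1: lead(6x⁷ − 30x⁶ + 4x⁵ − 16x⁴ − 19x³ + 4x² − 45x + 1) ÷ lead(D) = 6x⁷ ÷ −x = −6x⁶. Subtract (−6x⁶)·D = 6x⁷ − 30x⁶. Remainder: 4x⁵ − 16x⁴ − 19x³ + 4x² − 45x + 1.
Step 2: lead(4x⁵ − 16x⁴ − 19x³ + 4x² − 45x + 1) ÷ lead(D) = 4x⁵ ÷ −x = −4x⁴. Subtract (−4x⁴)·D = 4x⁵ − 20x⁴. Remainder: 4x⁴ − 19x³ + 4x² − 45x + 1.
Step 3: lead(4x⁴ − 19x³ + 4x² − 45x + 1) ÷ lead(D) = 4x⁴ ÷ −x = −4x³. Subtract (−4x³)·D = 4x⁴ − 20x³. Remainder: x³ + 4x² − 45x + 1.
Step 4: lead(x³ + 4x² − 45x + 1) ÷ lead(D) = x³ ÷ −x = −x². Subtract (−x²)·D = x³ − 5x². Remainder: 9x² − 45x + 1.
Step 5: lead(9x² − 45x + 1) ÷ lead(D) = 9x² ÷ −x = −9x. Subtract (−9x)·D = 9x² − 45x. Remainder: 1.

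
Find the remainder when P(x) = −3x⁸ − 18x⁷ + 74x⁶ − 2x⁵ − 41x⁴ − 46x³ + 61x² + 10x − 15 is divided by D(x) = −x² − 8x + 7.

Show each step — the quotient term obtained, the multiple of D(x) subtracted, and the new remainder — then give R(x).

Step 1: lead(−3x⁸ − 18x⁷ + 74x⁶ − 2x⁵ − 41x⁴ − 46x³ + 61x² + 10x − 15) ÷ lead(D) = −3x⁸ ÷ −x² = 3x⁶. Subtract (3x⁶)·D = −3x⁸ − 24x⁷ + 21x⁶. Remainder: 6x⁷ + 53x⁶ − 2x⁵ − 41x⁴ − 46x³ + 61x² + 10x − 15.
Step 2: lead(6x⁷ + 53x⁶ − 2x⁵ − 41x⁴ − 46x³ + 61x² + 10x − 15) ÷ lead(D) = 6x⁷ ÷ −x² = −6x⁵. Subtract (−6x⁵)·D = 6x⁷ + 48x⁶ − 42x⁵. Remainder: 5x⁶ + 40x⁵ − 41x⁴ − 46x³ + 61x² + 10x − 15.
Step 3: lead(5x⁶ + 40x⁵ − 41x⁴ − 46x³ + 61x² + 10x − 15) ÷ lead(D) = 5x⁶ ÷ −x² = −5x⁴. Subtract (−5x⁴)·D = 5x⁶ + 40x⁵ − 35x⁴. Remainder: −6x⁴ − 46x³ + 61x² + 10x − 15.
Step 4: lead(−6x⁴ − 46x³ + 61x² + 10x − 15) ÷ lead(D) = −6x⁴ ÷ −x² = 6x². Subtract (6x²)·D = −6x⁴ − 48x³ + 42x². Remainder: 2x³ + 19x² + 10x − 15.
Step 5: lead(2x³ + 19x² + 10x − 15) ÷ lead(D) = 2x³ ÷ −x² = −2x. Subtract (−2x)·D = 2x³ + 16x² − 14x. Remainder: 3x² + 24x − 15.
Step 6: lead(3x² + 24x − 15) ÷ lead(D) = 3x² ÷ −x² = −3. Subtract (−3)·D = 3x² + 24x − 21. Remainder: 6.

R(x) = 6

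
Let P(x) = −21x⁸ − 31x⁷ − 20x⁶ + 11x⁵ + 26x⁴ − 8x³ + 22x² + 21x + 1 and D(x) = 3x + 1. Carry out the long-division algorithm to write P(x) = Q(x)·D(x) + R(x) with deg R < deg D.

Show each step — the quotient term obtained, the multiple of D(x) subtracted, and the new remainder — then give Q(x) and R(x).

Step 1: lead(−21x⁸ − 31x⁷ − 20x⁶ + 11x⁵ + 26x⁴ − 8x³ + 22x² + 21x + 1) ÷ lead(D) = −21x⁸ ÷ 3x = −7x⁷. Subtract (−7x⁷)·D = −21x⁸ − 7x⁷. Remainder: −24x⁷ − 20x⁶ + 11x⁵ + 26x⁴ − 8x³ + 22x² + 21x + 1.
Step 2: lead(−24x⁷ − 20x⁶ + 11x⁵ + 26x⁴ − 8x³ + 22x² + 21x + 1) ÷ lead(D) = −24x⁷ ÷ 3x = −8x⁶. Subtract (−8x⁶)·D = −24x⁷ − 8x⁶. Remainder: −12x⁶ + 11x⁵ + 26x⁴ − 8x³ + 22x² + 21x + 1.
Step 3: lead(−12x⁶ + 11x⁵ + 26x⁴ − 8x³ + 22x² + 21x + 1) ÷ lead(D) = −12x⁶ ÷ 3x = −4x⁵. Subtract (−4x⁵)·D = −12x⁶ − 4x⁵. Remainder: 15x⁵ + 26x⁴ − 8x³ + 22x² + 21x + 1.
Step 4: lead(15x⁵ + 26x⁴ − 8x³ + 22x² + 21x + 1) ÷ lead(D) = 15x⁵ ÷ 3x = 5x⁴. Subtract (5x⁴)·D = 15x⁵ + 5x⁴. Remainder: 21x⁴ − 8x³ + 22x² + 21x + 1.
Step 5: lead(21x⁴ − 8x³ + 22x² + 21x + 1) ÷ lead(D) = 21x⁴ ÷ 3x = 7x³. Subtract (7x³)·D = 21x⁴ + 7x³. Remainder: −15x³ + 22x² + 21x + 1.
Step 6: lead(−15x³ + 22x² + 21x + 1) ÷ lead(D) = −15x³ ÷ 3x = −5x². Subtract (−5x²)·D = −15x³ − 5x². Remainder: 27x² + 21x + 1.
Step 7: lead(27x² + 21x + 1) ÷ lead(D) = 27x² ÷ 3x = 9x. Subtract (9x)·D = 27x² + 9x. Remainder: 12x + 1.
Step 8: lead(12x + 1) ÷ lead(D) = 12x ÷ 3x = 4. Subtract (4)·D = 12x + 4. Remainder: −3.

Q(x) = −7x⁷ − 8x⁶ − 4x⁵ + 5x⁴ + 7x³ − 5x² + 9x + 4; R(x) = −3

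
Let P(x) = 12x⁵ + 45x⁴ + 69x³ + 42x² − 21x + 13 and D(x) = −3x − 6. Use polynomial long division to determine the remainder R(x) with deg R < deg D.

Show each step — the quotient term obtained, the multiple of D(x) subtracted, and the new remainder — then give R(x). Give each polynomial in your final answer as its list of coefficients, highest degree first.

R = [7]

Step 1: lead(12x⁵ + 45x⁴ + 69x³ + 42x² − 21x + 13) ÷ lead(D) = 12x⁵ ÷ −3x = −4x⁴. Subtract (−4x⁴)·D = 12x⁵ + 24x⁴. Remainder: 21x⁴ + 69x³ + 42x² − 21x + 13.
Step 2: lead(21x⁴ + 69x³ + 42x² − 21x + 13) ÷ lead(D) = 21x⁴ ÷ −3x = −7x³. Subtract (−7x³)·D = 21x⁴ + 42x³. Remainder: 27x³ + 42x² − 21x + 13.
Step 3: lead(27x³ + 42x² − 21x + 13) ÷ lead(D) = 27x³ ÷ −3x = −9x². Subtract (−9x²)·D = 27x³ + 54x². Remainder: −12x² − 21x + 13.
Step 4: lead(−12x² − 21x + 13) ÷ lead(D) = −12x² ÷ −3x = 4x. Subtract (4x)·D = −12x² − 24x. Remainder: 3x + 13.
Step 5: lead(3x + 13) ÷ lead(D) = 3x ÷ −3x = −1. Subtract (−1)·D = 3x + 6. Remainder: 7.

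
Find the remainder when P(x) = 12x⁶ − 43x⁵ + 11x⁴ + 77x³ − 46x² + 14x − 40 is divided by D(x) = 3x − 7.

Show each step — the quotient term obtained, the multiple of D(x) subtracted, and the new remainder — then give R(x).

R(x) = 9

Step 1: lead(12x⁶ − 43x⁵ + 11x⁴ + 77x³ − 46x² + 14x − 40) ÷ lead(D) = 12x⁶ ÷ 3x = 4x⁵. Subtract (4x⁵)·D = 12x⁶ − 28x⁵. Remainder: −15x⁵ + 11x⁴ + 77x³ − 46x² + 14x − 40.
Step 2: lead(−15x⁵ + 11x⁴ + 77x³ − 46x² + 14x − 40) ÷ lead(D) = −15x⁵ ÷ 3x = −5x⁴. Subtract (−5x⁴)·D = −15x⁵ + 35x⁴. Remainder: −24x⁴ + 77x³ − 46x² + 14x − 40.
Step 3: lead(−24x⁴ + 77x³ − 46x² + 14x − 40) ÷ lead(D) = −24x⁴ ÷ 3x = −8x³. Subtract (−8x³)·D = −24x⁴ + 56x³. Remainder: 21x³ − 46x² + 14x − 40.
Step 4: lead(21x³ − 46x² + 14x − 40) ÷ lead(D) = 21x³ ÷ 3x = 7x². Subtract (7x²)·D = 21x³ − 49x². Remainder: 3x² + 14x − 40.
Step 5: lead(3x² + 14x − 40) ÷ lead(D) = 3x² ÷ 3x = x. Subtract (x)·D = 3x² − 7x. Remainder: 21x − 40.
Step 6: lead(21x − 40) ÷ lead(D) = 21x ÷ 3x = 7. Subtract (7)·D = 21x − 49. Remainder: 9.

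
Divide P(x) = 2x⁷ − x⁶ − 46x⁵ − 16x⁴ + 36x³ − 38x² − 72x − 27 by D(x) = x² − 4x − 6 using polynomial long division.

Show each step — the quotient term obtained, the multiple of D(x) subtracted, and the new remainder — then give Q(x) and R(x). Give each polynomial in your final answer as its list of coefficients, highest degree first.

Step 1: lead(2x⁷ − x⁶ − 46x⁵ − 16x⁴ + 36x³ − 38x² − 72x − 27) ÷ lead(D) = 2x⁷ ÷ x² = 2x⁵. Subtract (2x⁵)·D = 2x⁷ − 8x⁶ − 12x⁵. Remainder: 7x⁶ − 34x⁵ − 16x⁴ + 36x³ − 38x² − 72x − 27.
Step 2: lead(7x⁶ − 34x⁵ − 16x⁴ + 36x³ − 38x² − 72x − 27) ÷ lead(D) = 7x⁶ ÷ x² = 7x⁴. Subtract (7x⁴)·D = 7x⁶ − 28x⁵ − 42x⁴. Remainder: −6x⁵ + 26x⁴ + 36x³ − 38x² − 72x − 27.
Step 3: lead(−6x⁵ + 26x⁴ + 36x³ − 38x² − 72x − 27) ÷ lead(D) = −6x⁵ ÷ x² = −6x³. Subtract (−6x³)·D = −6x⁵ + 24x⁴ + 36x³. Remainder: 2x⁴ − 38x² − 72x − 27.
Step 4: lead(2x⁴ − 38x² − 72x − 27) ÷ lead(D) = 2x⁴ ÷ x² = 2x². Subtract (2x²)·D = 2x⁴ − 8x³ − 12x². Remainder: 8x³ − 26x² − 72x − 27.
Step 5: lead(8x³ − 26x² − 72x − 27) ÷ lead(D) = 8x³ ÷ x² = 8x. Subtract (8x)·D = 8x³ − 32x² − 48x. Remainder: 6x² − 24x − 27.
Step 6: lead(6x² − 24x − 27) ÷ lead(D) = 6x² ÷ x² = 6. Subtract (6)·D = 6x² − 24x − 36. Remainder: 9.

Q = [2, 7, -6, 2, 8, 6]; R = [9]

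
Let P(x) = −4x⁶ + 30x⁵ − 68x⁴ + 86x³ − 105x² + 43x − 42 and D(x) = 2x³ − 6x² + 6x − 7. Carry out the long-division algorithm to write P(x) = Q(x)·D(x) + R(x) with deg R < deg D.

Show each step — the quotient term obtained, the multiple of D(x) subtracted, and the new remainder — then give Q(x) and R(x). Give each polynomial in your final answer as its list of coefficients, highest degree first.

Q = [-2, 9, -1, 6]; R = [0]

Step 1: lead(−4x⁶ + 30x⁵ − 68x⁴ + 86x³ − 105x² + 43x − 42) ÷ lead(D) = −4x⁶ ÷ 2x³ = −2x³. Subtract (−2x³)·D = −4x⁶ + 12x⁵ − 12x⁴ + 14x³. Remainder: 18x⁵ − 56x⁴ + 72x³ − 105x² + 43x − 42.
Step 2: lead(18x⁵ − 56x⁴ + 72x³ − 105x² + 43x − 42) ÷ lead(D) = 18x⁵ ÷ 2x³ = 9x². Subtract (9x²)·D = 18x⁵ − 54x⁴ + 54x³ − 63x². Remainder: −2x⁴ + 18x³ − 42x² + 43x − 42.
Step 3: lead(−2x⁴ + 18x³ − 42x² + 43x − 42) ÷ lead(D) = −2x⁴ ÷ 2x³ = −x. Subtract (−x)·D = −2x⁴ + 6x³ − 6x² + 7x. Remainder: 12x³ − 36x² + 36x − 42.
Step 4: lead(12x³ − 36x² + 36x − 42) ÷ lead(D) = 12x³ ÷ 2x³ = 6. Subtract (6)·D = 12x³ − 36x² + 36x − 42. Remainder: 0.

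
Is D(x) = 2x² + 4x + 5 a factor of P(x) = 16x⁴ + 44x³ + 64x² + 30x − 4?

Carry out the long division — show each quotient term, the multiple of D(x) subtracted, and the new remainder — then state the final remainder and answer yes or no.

R(x) = −4, so D(x) is not a factor of P(x). no

Step 1: lead(16x⁴ + 44x³ + 64x² + 30x − 4) ÷ lead(D) = 16x⁴ ÷ 2x² = 8x². Subtract (8x²)·D = 16x⁴ + 32x³ + 40x². Remainder: 12x³ + 24x² + 30x − 4.
Step 2: lead(12x³ + 24x² + 30x − 4) ÷ lead(D) = 12x³ ÷ 2x² = 6x. Subtract (6x)·D = 12x³ + 24x² + 30x. Remainder: −4.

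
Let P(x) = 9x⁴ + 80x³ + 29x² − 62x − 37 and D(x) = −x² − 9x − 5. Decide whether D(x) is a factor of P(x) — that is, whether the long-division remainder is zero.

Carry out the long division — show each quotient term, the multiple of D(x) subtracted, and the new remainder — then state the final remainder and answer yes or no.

R(x) = 6x − 2, so D(x) is not a factor of P(x). no

Step 1: lead(9x⁴ + 80x³ + 29x² − 62x − 37) ÷ lead(D) = 9x⁴ ÷ −x² = −9x². Subtract (−9x²)·D = 9x⁴ + 81x³ + 45x². Remainder: −x³ − 16x² − 62x − 37.
Step 2: lead(−x³ − 16x² − 62x − 37) ÷ lead(D) = −x³ ÷ −x² = x. Subtract (x)·D = −x³ − 9x² − 5x. Remainder: −7x² − 57x − 37.
Step 3: lead(−7x² − 57x − 37) ÷ lead(D) = −7x² ÷ −x² = 7. Subtract (7)·D = −7x² − 63x − 35. Remainder: 6x − 2.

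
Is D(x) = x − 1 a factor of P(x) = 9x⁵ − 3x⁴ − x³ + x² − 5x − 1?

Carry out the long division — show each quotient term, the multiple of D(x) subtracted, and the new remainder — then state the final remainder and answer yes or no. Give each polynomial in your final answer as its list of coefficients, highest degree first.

R = [0], so D(x) is a factor of P(x). yes

Step 1: lead(9x⁵ − 3x⁴ − x³ + x² − 5x − 1) ÷ lead(D) = 9x⁵ ÷ x = 9x⁴. Subtract (9x⁴)·D = 9x⁵ − 9x⁴. Remainder: 6x⁴ − x³ + x² − 5x − 1.
Step 2: lead(6x⁴ − x³ + x² − 5x − 1) ÷ lead(D) = 6x⁴ ÷ x = 6x³. Subtract (6x³)·D = 6x⁴ − 6x³. Remainder: 5x³ + x² − 5x − 1.
Step 3: lead(5x³ + x² − 5x − 1) ÷ lead(D) = 5x³ ÷ x = 5x². Subtract (5x²)·D = 5x³ − 5x². Remainder: 6x² − 5x − 1.
Step 4: lead(6x² − 5x − 1) ÷ lead(D) = 6x² ÷ x = 6x. Subtract (6x)·D = 6x² − 6x. Remainder: x − 1.
Step 5: lead(x − 1) ÷ lead(D) = x ÷ x = 1. Subtract (1)·D = x − 1. Remainder: 0.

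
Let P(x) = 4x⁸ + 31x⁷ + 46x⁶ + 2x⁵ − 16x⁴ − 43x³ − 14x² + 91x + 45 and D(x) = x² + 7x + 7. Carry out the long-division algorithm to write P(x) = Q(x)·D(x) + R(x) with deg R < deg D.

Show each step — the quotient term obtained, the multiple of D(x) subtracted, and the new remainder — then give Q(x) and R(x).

Q(x) = 4x⁶ + 3x⁵ − 3x⁴ + 2x³ − 9x² + 6x + 7; R(x) = −4

Step 1: lead(4x⁸ + 31x⁷ + 46x⁶ + 2x⁵ − 16x⁴ − 43x³ − 14x² + 91x + 45) ÷ lead(D) = 4x⁸ ÷ x² = 4x⁶. Subtract (4x⁶)·D = 4x⁸ + 28x⁷ + 28x⁶. Remainder: 3x⁷ + 18x⁶ + 2x⁵ − 16x⁴ − 43x³ − 14x² + 91x + 45.
Step 2: lead(3x⁷ + 18x⁶ + 2x⁵ − 16x⁴ − 43x³ − 14x² + 91x + 45) ÷ lead(D) = 3x⁷ ÷ x² = 3x⁵. Subtract (3x⁵)·D = 3x⁷ + 21x⁶ + 21x⁵. Remainder: −3x⁶ − 19x⁵ − 16x⁴ − 43x³ − 14x² + 91x + 45.
Step 3: lead(−3x⁶ − 19x⁵ − 16x⁴ − 43x³ − 14x² + 91x + 45) ÷ lead(D) = −3x⁶ ÷ x² = −3x⁴. Subtract (−3x⁴)·D = −3x⁶ − 21x⁵ − 21x⁴. Remainder: 2x⁵ + 5x⁴ − 43x³ − 14x² + 91x + 45.
Step 4: lead(2x⁵ + 5x⁴ − 43x³ − 14x² + 91x + 45) ÷ lead(D) = 2x⁵ ÷ x² = 2x³. Subtract (2x³)·D = 2x⁵ + 14x⁴ + 14x³. Remainder: −9x⁴ − 57x³ − 14x² + 91x + 45.
Step 5: lead(−9x⁴ − 57x³ − 14x² + 91x + 45) ÷ lead(D) = −9x⁴ ÷ x² = −9x². Subtract (−9x²)·D = −9x⁴ − 63x³ − 63x². Remainder: 6x³ + 49x² + 91x + 45.
Step 6: lead(6x³ + 49x² + 91x + 45) ÷ lead(D) = 6x³ ÷ x² = 6x. Subtract (6x)·D = 6x³ + 42x² + 42x. Remainder: 7x² + 49x + 45.
Step 7: lead(7x² + 49x + 45) ÷ lead(D) = 7x² ÷ x² = 7. Subtract (7)·D = 7x² + 49x + 49. Remainder: −4.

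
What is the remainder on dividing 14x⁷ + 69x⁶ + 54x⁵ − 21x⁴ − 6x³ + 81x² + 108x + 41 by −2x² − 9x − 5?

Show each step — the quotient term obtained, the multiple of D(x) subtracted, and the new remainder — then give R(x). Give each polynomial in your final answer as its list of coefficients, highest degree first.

Step 1: lead(14x⁷ + 69x⁶ + 54x⁵ − 21x⁴ − 6x³ + 81x² + 108x + 41) ÷ lead(D) = 14x⁷ ÷ −2x² = −7x⁵. Subtract (−7x⁵)·D = 14x⁷ + 63x⁶ + 35x⁵. Remainder: 6x⁶ + 19x⁵ − 21x⁴ − 6x³ + 81x² + 108x + 41.
Step 2: lead(6x⁶ + 19x⁵ − 21x⁴ − 6x³ + 81x² + 108x + 41) ÷ lead(D) = 6x⁶ ÷ −2x² = −3x⁴. Subtract (−3x⁴)·D = 6x⁶ + 27x⁵ + 15x⁴. Remainder: −8x⁵ − 36x⁴ − 6x³ + 81x² + 108x + 41.
Step 3: lead(−8x⁵ − 36x⁴ − 6x³ + 81x² + 108x + 41) ÷ lead(D) = −8x⁵ ÷ −2x² = 4x³. Subtract (4x³)·D = −8x⁵ − 36x⁴ − 20x³. Remainder: 14x³ + 81x² + 108x + 41.
Step 4: lead(14x³ + 81x² + 108x + 41) ÷ lead(D) = 14x³ ÷ −2x² = −7x. Subtract (−7x)·D = 14x³ + 63x² + 35x. Remainder: 18x² + 73x + 41.
Step 5: lead(18x² + 73x + 41) ÷ lead(D) = 18x² ÷ −2x² = −9. Subtract (−9)·D = 18x² + 81x + 45. Remainder: −8x − 4.

R = [-8, -4]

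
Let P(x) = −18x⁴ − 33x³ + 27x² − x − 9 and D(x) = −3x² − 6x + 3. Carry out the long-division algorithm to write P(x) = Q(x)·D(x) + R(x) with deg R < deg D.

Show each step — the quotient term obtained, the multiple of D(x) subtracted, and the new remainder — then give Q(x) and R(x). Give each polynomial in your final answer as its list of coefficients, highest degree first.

Q = [6, -1, -1]; R = [-4, -6]

Step 1: lead(−18x⁴ − 33x³ + 27x² − x − 9) ÷ lead(D) = −18x⁴ ÷ −3x² = 6x². Subtract (6x²)·D = −18x⁴ − 36x³ + 18x². Remainder: 3x³ + 9x² − x − 9.
Step 2: lead(3x³ + 9x² − x − 9) ÷ lead(D) = 3x³ ÷ −3x² = −x. Subtract (−x)·D = 3x³ + 6x² − 3x. Remainder: 3x² + 2x − 9.
Step 3: lead(3x² + 2x − 9) ÷ lead(D) = 3x² ÷ −3x² = −1. Subtract (−1)·D = 3x² + 6x − 3. Remainder: −4x − 6.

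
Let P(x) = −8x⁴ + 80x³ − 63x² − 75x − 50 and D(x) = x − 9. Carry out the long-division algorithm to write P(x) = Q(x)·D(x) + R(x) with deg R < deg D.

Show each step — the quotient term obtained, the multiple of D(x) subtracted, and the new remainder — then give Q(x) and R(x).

Q(x) = −8x³ + 8x² + 9x + 6; R(x) = 4

Step 1: lead(−8x⁴ + 80x³ − 63x² − 75x − 50) ÷ lead(D) = −8x⁴ ÷ x = −8x³. Subtract (−8x³)·D = −8x⁴ + 72x³. Remainder: 8x³ − 63x² − 75x − 50.
Step 2: lead(8x³ − 63x² − 75x − 50) ÷ lead(D) = 8x³ ÷ x = 8x². Subtract (8x²)·D = 8x³ − 72x². Remainder: 9x² − 75x − 50.
Step 3: lead(9x² − 75x − 50) ÷ lead(D) = 9x² ÷ x = 9x. Subtract (9x)·D = 9x² − 81x. Remainder: 6x − 50.
Step 4: lead(6x − 50) ÷ lead(D) = 6x ÷ x = 6. Subtract (6)·D = 6x − 54. Remainder: 4.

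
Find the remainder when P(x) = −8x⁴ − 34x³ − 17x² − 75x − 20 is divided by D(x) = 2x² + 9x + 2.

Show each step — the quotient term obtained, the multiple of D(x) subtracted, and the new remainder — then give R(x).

Step 1: lead(−8x⁴ − 34x³ − 17x² − 75x − 20) ÷ lead(D) = −8x⁴ ÷ 2x² = −4x². Subtract (−4x²)·D = −8x⁴ − 36x³ − 8x². Remainder: 2x³ − 9x² − 75x − 20.
Step 2: lead(2x³ − 9x² − 75x − 20) ÷ lead(D) = 2x³ ÷ 2x² = x. Subtract (x)·D = 2x³ + 9x² + 2x. Remainder: −18x² − 77x − 20.
Step 3: lead(−18x² − 77x − 20) ÷ lead(D) = −18x² ÷ 2x² = −9. Subtract (−9)·D = −18x² − 81x − 18. Remainder: 4x − 2.

R(x) = 4x − 2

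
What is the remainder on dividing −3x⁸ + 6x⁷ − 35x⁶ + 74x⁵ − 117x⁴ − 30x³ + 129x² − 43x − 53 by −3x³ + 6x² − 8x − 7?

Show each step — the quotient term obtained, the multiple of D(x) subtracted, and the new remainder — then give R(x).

Step 1: lead(−3x⁸ + 6x⁷ − 35x⁶ + 74x⁵ − 117x⁴ − 30x³ + 129x² − 43x − 53) ÷ lead(D) = −3x⁸ ÷ −3x³ = x⁵. Subtract (x⁵)·D = −3x⁸ + 6x⁷ − 8x⁶ − 7x⁵. Remainder: −27x⁶ + 81x⁵ − 117x⁴ − 30x³ + 129x² − 43x − 53.
Step 2: lead(−27x⁶ + 81x⁵ − 117x⁴ − 30x³ + 129x² − 43x − 53) ÷ lead(D) = −27x⁶ ÷ −3x³ = 9x³. Subtract (9x³)·D = −27x⁶ + 54x⁵ − 72x⁴ − 63x³. Remainder: 27x⁵ − 45x⁴ + 33x³ + 129x² − 43x − 53.
Step 3: lead(27x⁵ − 45x⁴ + 33x³ + 129x² − 43x − 53) ÷ lead(D) = 27x⁵ ÷ −3x³ = −9x². Subtract (−9x²)·D = 27x⁵ − 54x⁴ + 72x³ + 63x². Remainder: 9x⁴ − 39x³ + 66x² − 43x − 53.
Step 4: lead(9x⁴ − 39x³ + 66x² − 43x − 53) ÷ lead(D) = 9x⁴ ÷ −3x³ = −3x. Subtract (−3x)·D = 9x⁴ − 18x³ + 24x² + 21x. Remainder: −21x³ + 42x² − 64x − 53.
Step 5: lead(−21x³ + 42x² − 64x − 53) ÷ lead(D) = −21x³ ÷ −3x³ = 7. Subtract (7)·D = −21x³ + 42x² − 56x − 49. Remainder: −8x − 4.

R(x) = −8x − 4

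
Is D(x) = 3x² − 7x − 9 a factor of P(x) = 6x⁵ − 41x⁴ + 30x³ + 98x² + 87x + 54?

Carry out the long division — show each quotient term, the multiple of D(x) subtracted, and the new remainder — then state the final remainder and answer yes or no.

R(x) = 0, so D(x) is a factor of P(x). yes

Step 1: lead(6x⁵ − 41x⁴ + 30x³ + 98x² + 87x + 54) ÷ lead(D) = 6x⁵ ÷ 3x² = 2x³. Subtract (2x³)·D = 6x⁵ − 14x⁴ − 18x³. Remainder: −27x⁴ + 48x³ + 98x² + 87x + 54.
Step 2: lead(−27x⁴ + 48x³ + 98x² + 87x + 54) ÷ lead(D) = −27x⁴ ÷ 3x² = −9x². Subtract (−9x²)·D = −27x⁴ + 63x³ + 81x². Remainder: −15x³ + 17x² + 87x + 54.
Step 3: lead(−15x³ + 17x² + 87x + 54) ÷ lead(D) = −15x³ ÷ 3x² = −5x. Subtract (−5x)·D = −15x³ + 35x² + 45x. Remainder: −18x² + 42x + 54.
Step 4: lead(−18x² + 42x + 54) ÷ lead(D) = −18x² ÷ 3x² = −6. Subtract (−6)·D = −18x² + 42x + 54. Remainder: 0.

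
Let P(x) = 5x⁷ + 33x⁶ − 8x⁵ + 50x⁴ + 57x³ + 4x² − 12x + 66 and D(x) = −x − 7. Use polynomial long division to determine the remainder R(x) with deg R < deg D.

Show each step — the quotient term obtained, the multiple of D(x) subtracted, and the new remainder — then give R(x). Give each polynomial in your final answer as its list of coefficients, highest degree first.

R = [3]

Step 1: lead(5x⁷ + 33x⁶ − 8x⁵ + 50x⁴ + 57x³ + 4x² − 12x + 66) ÷ lead(D) = 5x⁷ ÷ −x = −5x⁶. Subtract (−5x⁶)·D = 5x⁷ + 35x⁶. Remainder: −2x⁶ − 8x⁵ + 50x⁴ + 57x³ + 4x² − 12x + 66.
Step 2: lead(−2x⁶ − 8x⁵ + 50x⁴ + 57x³ + 4x² − 12x + 66) ÷ lead(D) = −2x⁶ ÷ −x = 2x⁵. Subtract (2x⁵)·D = −2x⁶ − 14x⁵. Remainder: 6x⁵ + 50x⁴ + 57x³ + 4x² − 12x + 66.
Step 3: lead(6x⁵ + 50x⁴ + 57x³ + 4x² − 12x + 66) ÷ lead(D) = 6x⁵ ÷ −x = −6x⁴. Subtract (−6x⁴)·D = 6x⁵ + 42x⁴. Remainder: 8x⁴ + 57x³ + 4x² − 12x + 66.
Step 4: lead(8x⁴ + 57x³ + 4x² − 12x + 66) ÷ lead(D) = 8x⁴ ÷ −x = −8x³. Subtract (−8x³)·D = 8x⁴ + 56x³. Remainder: x³ + 4x² − 12x + 66.
Step 5: lead(x³ + 4x² − 12x + 66) ÷ lead(D) = x³ ÷ −x = −x². Subtract (−x²)·D = x³ + 7x². Remainder: −3x² − 12x + 66.
Step 6: lead(−3x² − 12x + 66) ÷ lead(D) = −3x² ÷ −x = 3x. Subtract (3x)·D = −3x² − 21x. Remainder: 9x + 66.
Step 7: lead(9x + 66) ÷ lead(D) = 9x ÷ −x = −9. Subtract (−9)·D = 9x + 63. Remainder: 3.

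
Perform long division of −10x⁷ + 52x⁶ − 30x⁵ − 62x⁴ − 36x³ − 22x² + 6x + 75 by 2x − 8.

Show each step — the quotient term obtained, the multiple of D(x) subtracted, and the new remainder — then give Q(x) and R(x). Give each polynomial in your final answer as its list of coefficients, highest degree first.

Step 1: lead(−10x⁷ + 52x⁶ − 30x⁵ − 62x⁴ − 36x³ − 22x² + 6x + 75) ÷ lead(D) = −10x⁷ ÷ 2x = −5x⁶. Subtract (−5x⁶)·D = −10x⁷ + 40x⁶. Remainder: 12x⁶ − 30x⁵ − 62x⁴ − 36x³ − 22x² + 6x + 75.
Step 2: lead(12x⁶ − 30x⁵ − 62x⁴ − 36x³ − 22x² + 6x + 75) ÷ lead(D) = 12x⁶ ÷ 2x = 6x⁵. Subtract (6x⁵)·D = 12x⁶ − 48x⁵. Remainder: 18x⁵ − 62x⁴ − 36x³ − 22x² + 6x + 75.
Step 3: lead(18x⁵ − 62x⁴ − 36x³ − 22x² + 6x + 75) ÷ lead(D) = 18x⁵ ÷ 2x = 9x⁴. Subtract (9x⁴)·D = 18x⁵ − 72x⁴. Remainder: 10x⁴ − 36x³ − 22x² + 6x + 75.
Step 4: lead(10x⁴ − 36x³ − 22x² + 6x + 75) ÷ lead(D) = 10x⁴ ÷ 2x = 5x³. Subtract (5x³)·D = 10x⁴ − 40x³. Remainder: 4x³ − 22x² + 6x + 75.
Step 5: lead(4x³ − 22x² + 6x + 75) ÷ lead(D) = 4x³ ÷ 2x = 2x². Subtract (2x²)·D = 4x³ − 16x². Remainder: −6x² + 6x + 75.
Step 6: lead(−6x² + 6x + 75) ÷ lead(D) = −6x² ÷ 2x = −3x. Subtract (−3x)·D = −6x² + 24x. Remainder: −18x + 75.
Step 7: lead(−18x + 75) ÷ lead(D) = −18x ÷ 2x = −9. Subtract (−9)·D = −18x + 72. Remainder: 3.

Q = [-5, 6, 9, 5, 2, -3, -9]; R = [3]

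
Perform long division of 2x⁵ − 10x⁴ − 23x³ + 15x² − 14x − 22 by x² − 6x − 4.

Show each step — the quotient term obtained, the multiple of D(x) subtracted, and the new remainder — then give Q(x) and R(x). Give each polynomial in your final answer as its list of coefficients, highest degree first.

Step 1: lead(2x⁵ − 10x⁴ − 23x³ + 15x² − 14x − 22) ÷ lead(D) = 2x⁵ ÷ x² = 2x³. Subtract (2x³)·D = 2x⁵ − 12x⁴ − 8x³. Remainder: 2x⁴ − 15x³ + 15x² − 14x − 22.
Step 2: lead(2x⁴ − 15x³ + 15x² − 14x − 22) ÷ lead(D) = 2x⁴ ÷ x² = 2x². Subtract (2x²)·D = 2x⁴ − 12x³ − 8x². Remainder: −3x³ + 23x² − 14x − 22.
Step 3: lead(−3x³ + 23x² − 14x − 22) ÷ lead(D) = −3x³ ÷ x² = −3x. Subtract (−3x)·D = −3x³ + 18x² + 12x. Remainder: 5x² − 26x − 22.
Step 4: lead(5x² − 26x − 22) ÷ lead(D) = 5x² ÷ x² = 5. Subtract (5)·D = 5x² − 30x − 20. Remainder: 4x − 2.

Q = [2, 2, -3, 5]; R = [4, -2]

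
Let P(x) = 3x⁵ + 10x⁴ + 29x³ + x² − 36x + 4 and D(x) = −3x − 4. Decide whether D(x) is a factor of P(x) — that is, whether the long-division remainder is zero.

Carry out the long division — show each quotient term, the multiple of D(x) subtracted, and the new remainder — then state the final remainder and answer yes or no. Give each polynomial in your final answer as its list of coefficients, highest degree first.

R = [4], so D(x) is not a factor of P(x). no

Step 1: lead(3x⁵ + 10x⁴ + 29x³ + x² − 36x + 4) ÷ lead(D) = 3x⁵ ÷ −3x = −x⁴. Subtract (−x⁴)·D = 3x⁵ + 4x⁴. Remainder: 6x⁴ + 29x³ + x² − 36x + 4.
Step 2: lead(6x⁴ + 29x³ + x² − 36x + 4) ÷ lead(D) = 6x⁴ ÷ −3x = −2x³. Subtract (−2x³)·D = 6x⁴ + 8x³. Remainder: 21x³ + x² − 36x + 4.
Step 3: lead(21x³ + x² − 36x + 4) ÷ lead(D) = 21x³ ÷ −3x = −7x². Subtract (−7x²)·D = 21x³ + 28x². Remainder: −27x² − 36x + 4.
Step 4: lead(−27x² − 36x + 4) ÷ lead(D) = −27x² ÷ −3x = 9x. Subtract (9x)·D = −27x² − 36x. Remainder: 4.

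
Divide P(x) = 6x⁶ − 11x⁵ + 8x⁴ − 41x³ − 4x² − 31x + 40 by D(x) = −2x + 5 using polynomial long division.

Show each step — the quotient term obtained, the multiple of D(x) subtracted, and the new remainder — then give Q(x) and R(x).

Step 1: lead(6x⁶ − 11x⁵ + 8x⁴ − 41x³ − 4x² − 31x + 40) ÷ lead(D) = 6x⁶ ÷ −2x = −3x⁵. Subtract (−3x⁵)·D = 6x⁶ − 15x⁵. Remainder: 4x⁵ + 8x⁴ − 41x³ − 4x² − 31x + 40.
Step 2: lead(4x⁵ + 8x⁴ − 41x³ − 4x² − 31x + 40) ÷ lead(D) = 4x⁵ ÷ −2x = −2x⁴. Subtract (−2x⁴)·D = 4x⁵ − 10x⁴. Remainder: 18x⁴ − 41x³ − 4x² − 31x + 40.
Step 3: lead(18x⁴ − 41x³ − 4x² − 31x + 40) ÷ lead(D) = 18x⁴ ÷ −2x = −9x³. Subtract (−9x³)·D = 18x⁴ − 45x³. Remainder: 4x³ − 4x² − 31x + 40.
Step 4: lead(4x³ − 4x² − 31x + 40) ÷ lead(D) = 4x³ ÷ −2x = −2x². Subtract (−2x²)·D = 4x³ − 10x². Remainder: 6x² − 31x + 40.
Step 5: lead(6x² − 31x + 40) ÷ lead(D) = 6x² ÷ −2x = −3x. Subtract (−3x)·D = 6x² − 15x. Remainder: −16x + 40.
Step 6: lead(−16x + 40) ÷ lead(D) = −16x ÷ −2x = 8. Subtract (8)·D = −16x + 40. Remainder: 0.

Q(x) = −3x⁵ − 2x⁴ − 9x³ − 2x² − 3x + 8; R(x) = 0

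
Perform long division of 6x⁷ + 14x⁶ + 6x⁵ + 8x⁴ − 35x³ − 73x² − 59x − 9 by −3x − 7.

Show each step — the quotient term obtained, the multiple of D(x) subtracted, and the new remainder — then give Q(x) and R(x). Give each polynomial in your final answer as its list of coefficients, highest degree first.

Step 1: lead(6x⁷ + 14x⁶ + 6x⁵ + 8x⁴ − 35x³ − 73x² − 59x − 9) ÷ lead(D) = 6x⁷ ÷ −3x = −2x⁶. Subtract (−2x⁶)·D = 6x⁷ + 14x⁶. Remainder: 6x⁵ + 8x⁴ − 35x³ − 73x² − 59x − 9.
Step 2: lead(6x⁵ + 8x⁴ − 35x³ − 73x² − 59x − 9) ÷ lead(D) = 6x⁵ ÷ −3x = −2x⁴. Subtract (−2x⁴)·D = 6x⁵ + 14x⁴. Remainder: −6x⁴ − 35x³ − 73x² − 59x − 9.
Step 3: lead(−6x⁴ − 35x³ − 73x² − 59x − 9) ÷ lead(D) = −6x⁴ ÷ −3x = 2x³. Subtract (2x³)·D = −6x⁴ − 14x³. Remainder: −21x³ − 73x² − 59x − 9.
Step 4: lead(−21x³ − 73x² − 59x − 9) ÷ lead(D) = −21x³ ÷ −3x = 7x². Subtract (7x²)·D = −21x³ − 49x². Remainder: −24x² − 59x − 9.
Step 5: lead(−24x² − 59x − 9) ÷ lead(D) = −24x² ÷ −3x = 8x. Subtract (8x)·D = −24x² − 56x. Remainder: −3x − 9.
Step 6: lead(−3x − 9) ÷ lead(D) = −3x ÷ −3x = 1. Subtract (1)·D = −3x − 7. Remainder: −2.

Q = [-2, 0, -2, 2, 7, 8, 1]; R = [-2]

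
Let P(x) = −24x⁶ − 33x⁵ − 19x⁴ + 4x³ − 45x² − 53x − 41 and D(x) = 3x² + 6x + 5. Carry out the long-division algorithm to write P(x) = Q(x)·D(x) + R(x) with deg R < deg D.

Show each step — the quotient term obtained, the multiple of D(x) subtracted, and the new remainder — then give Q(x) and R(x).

Q(x) = −8x⁴ + 5x³ − 3x² − x − 8; R(x) = −1

Step 1: lead(−24x⁶ − 33x⁵ − 19x⁴ + 4x³ − 45x² − 53x − 41) ÷ lead(D) = −24x⁶ ÷ 3x² = −8x⁴. Subtract (−8x⁴)·D = −24x⁶ − 48x⁵ − 40x⁴. Remainder: 15x⁵ + 21x⁴ + 4x³ − 45x² − 53x − 41.
Step 2: lead(15x⁵ + 21x⁴ + 4x³ − 45x² − 53x − 41) ÷ lead(D) = 15x⁵ ÷ 3x² = 5x³. Subtract (5x³)·D = 15x⁵ + 30x⁴ + 25x³. Remainder: −9x⁴ − 21x³ − 45x² − 53x − 41.
Step 3: lead(−9x⁴ − 21x³ − 45x² − 53x − 41) ÷ lead(D) = −9x⁴ ÷ 3x² = −3x². Subtract (−3x²)·D = −9x⁴ − 18x³ − 15x². Remainder: −3x³ − 30x² − 53x − 41.
Step 4: lead(−3x³ − 30x² − 53x − 41) ÷ lead(D) = −3x³ ÷ 3x² = −x. Subtract (−x)·D = −3x³ − 6x² − 5x. Remainder: −24x² − 48x − 41.
Step 5: lead(−24x² − 48x − 41) ÷ lead(D) = −24x² ÷ 3x² = −8. Subtract (−8)·D = −24x² − 48x − 40. Remainder: −1.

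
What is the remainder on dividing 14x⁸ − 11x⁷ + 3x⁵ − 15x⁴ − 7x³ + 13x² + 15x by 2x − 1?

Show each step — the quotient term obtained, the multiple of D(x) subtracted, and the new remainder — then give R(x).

Step 1: lead(14x⁸ − 11x⁷ + 3x⁵ − 15x⁴ − 7x³ + 13x² + 15x) ÷ lead(D) = 14x⁸ ÷ 2x = 7x⁷. Subtract (7x⁷)·D = 14x⁸ − 7x⁷. Remainder: −4x⁷ + 3x⁵ − 15x⁴ − 7x³ + 13x² + 15x.
Step 2: lead(−4x⁷ + 3x⁵ − 15x⁴ − 7x³ + 13x² + 15x) ÷ lead(D) = −4x⁷ ÷ 2x = −2x⁶. Subtract (−2x⁶)·D = −4x⁷ + 2x⁶. Remainder: −2x⁶ + 3x⁵ − 15x⁴ − 7x³ + 13x² + 15x.
Step 3: lead(−2x⁶ + 3x⁵ − 15x⁴ − 7x³ + 13x² + 15x) ÷ lead(D) = −2x⁶ ÷ 2x = −x⁵. Subtract (−x⁵)·D = −2x⁶ + x⁵. Remainder: 2x⁵ − 15x⁴ − 7x³ + 13x² + 15x.
Step 4: lead(2x⁵ − 15x⁴ − 7x³ + 13x² + 15x) ÷ lead(D) = 2x⁵ ÷ 2x = x⁴. Subtract (x⁴)·D = 2x⁵ − x⁴. Remainder: −14x⁴ − 7x³ + 13x² + 15x.
Step 5: lead(−14x⁴ − 7x³ + 13x² + 15x) ÷ lead(D) = −14x⁴ ÷ 2x = −7x³. Subtract (−7x³)·D = −14x⁴ + 7x³. Remainder: −14x³ + 13x² + 15x.
Step 6: lead(−14x³ + 13x² + 15x) ÷ lead(D) = −14x³ ÷ 2x = −7x². Subtract (−7x²)·D = −14x³ + 7x². Remainder: 6x² + 15x.
Step 7: lead(6x² + 15x) ÷ lead(D) = 6x² ÷ 2x = 3x. Subtract (3x)·D = 6x² − 3x. Remainder: 18x.
Step 8: lead(18x) ÷ lead(D) = 18x ÷ 2x = 9. Subtract (9)·D = 18x − 9. Remainder: 9.

R(x) = 9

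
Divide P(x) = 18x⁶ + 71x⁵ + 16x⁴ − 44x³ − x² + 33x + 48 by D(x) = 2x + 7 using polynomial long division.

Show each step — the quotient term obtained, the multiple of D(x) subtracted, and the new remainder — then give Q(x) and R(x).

Step 1: lead(18x⁶ + 71x⁵ + 16x⁴ − 44x³ − x² + 33x + 48) ÷ lead(D) = 18x⁶ ÷ 2x = 9x⁵. Subtract (9x⁵)·D = 18x⁶ + 63x⁵. Remainder: 8x⁵ + 16x⁴ − 44x³ − x² + 33x + 48.
Step 2: lead(8x⁵ + 16x⁴ − 44x³ − x² + 33x + 48) ÷ lead(D) = 8x⁵ ÷ 2x = 4x⁴. Subtract (4x⁴)·D = 8x⁵ + 28x⁴. Remainder: −12x⁴ − 44x³ − x² + 33x + 48.
Step 3: lead(−12x⁴ − 44x³ − x² + 33x + 48) ÷ lead(D) = −12x⁴ ÷ 2x = −6x³. Subtract (−6x³)·D = −12x⁴ − 42x³. Remainder: −2x³ − x² + 33x + 48.
Step 4: lead(−2x³ − x² + 33x + 48) ÷ lead(D) = −2x³ ÷ 2x = −x². Subtract (−x²)·D = −2x³ − 7x². Remainder: 6x² + 33x + 48.
Step 5: lead(6x² + 33x + 48) ÷ lead(D) = 6x² ÷ 2x = 3x. Subtract (3x)·D = 6x² + 21x. Remainder: 12x + 48.
Step 6: lead(12x + 48) ÷ lead(D) = 12x ÷ 2x = 6. Subtract (6)·D = 12x + 42. Remainder: 6.

Q(x) = 9x⁵ + 4x⁴ − 6x³ − x² + 3x + 6; R(x) = 6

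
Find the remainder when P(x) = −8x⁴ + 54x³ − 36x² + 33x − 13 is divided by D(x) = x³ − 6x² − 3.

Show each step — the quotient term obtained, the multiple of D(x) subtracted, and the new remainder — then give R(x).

R(x) = 9x + 5

Step 1: lead(−8x⁴ + 54x³ − 36x² + 33x − 13) ÷ lead(D) = −8x⁴ ÷ x³ = −8x. Subtract (−8x)·D = −8x⁴ + 48x³ + 24x. Remainder: 6x³ − 36x² + 9x − 13.
Step 2: lead(6x³ − 36x² + 9x − 13) ÷ lead(D) = 6x³ ÷ x³ = 6. Subtract (6)·D = 6x³ − 36x² − 18. Remainder: 9x + 5.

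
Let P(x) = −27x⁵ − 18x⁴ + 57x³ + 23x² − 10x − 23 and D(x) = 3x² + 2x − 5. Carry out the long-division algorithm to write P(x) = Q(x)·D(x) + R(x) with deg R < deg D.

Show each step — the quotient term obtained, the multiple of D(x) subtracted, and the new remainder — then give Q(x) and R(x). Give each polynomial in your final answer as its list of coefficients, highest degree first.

Q = [-9, 0, 4, 5]; R = [2]

Step 1: lead(−27x⁵ − 18x⁴ + 57x³ + 23x² − 10x − 23) ÷ lead(D) = −27x⁵ ÷ 3x² = −9x³. Subtract (−9x³)·D = −27x⁵ − 18x⁴ + 45x³. Remainder: 12x³ + 23x² − 10x − 23.
Step 2: lead(12x³ + 23x² − 10x − 23) ÷ lead(D) = 12x³ ÷ 3x² = 4x. Subtract (4x)·D = 12x³ + 8x² − 20x. Remainder: 15x² + 10x − 23.
Step 3: lead(15x² + 10x − 23) ÷ lead(D) = 15x² ÷ 3x² = 5. Subtract (5)·D = 15x² + 10x − 25. Remainder: 2.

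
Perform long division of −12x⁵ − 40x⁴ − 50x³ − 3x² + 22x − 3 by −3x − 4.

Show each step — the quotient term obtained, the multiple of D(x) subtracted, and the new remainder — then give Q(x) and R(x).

Q(x) = 4x⁴ + 8x³ + 6x² − 7x + 2; R(x) = 5

Step 1: lead(−12x⁵ − 40x⁴ − 50x³ − 3x² + 22x − 3) ÷ lead(D) = −12x⁵ ÷ −3x = 4x⁴. Subtract (4x⁴)·D = −12x⁵ − 16x⁴. Remainder: −24x⁴ − 50x³ − 3x² + 22x − 3.
Step 2: lead(−24x⁴ − 50x³ − 3x² + 22x − 3) ÷ lead(D) = −24x⁴ ÷ −3x = 8x³. Subtract (8x³)·D = −24x⁴ − 32x³. Remainder: −18x³ − 3x² + 22x − 3.
Step 3: lead(−18x³ − 3x² + 22x − 3) ÷ lead(D) = −18x³ ÷ −3x = 6x². Subtract (6x²)·D = −18x³ − 24x². Remainder: 21x² + 22x − 3.
Step 4: lead(21x² + 22x − 3) ÷ lead(D) = 21x² ÷ −3x = −7x. Subtract (−7x)·D = 21x² + 28x. Remainder: −6x − 3.
Step 5: lead(−6x − 3) ÷ lead(D) = −6x ÷ −3x = 2. Subtract (2)·D = −6x − 8. Remainder: 5.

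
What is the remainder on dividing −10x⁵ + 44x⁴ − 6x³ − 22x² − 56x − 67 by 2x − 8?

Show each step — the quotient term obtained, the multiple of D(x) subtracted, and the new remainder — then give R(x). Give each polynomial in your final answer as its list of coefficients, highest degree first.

Step 1: lead(−10x⁵ + 44x⁴ − 6x³ − 22x² − 56x − 67) ÷ lead(D) = −10x⁵ ÷ 2x = −5x⁴. Subtract (−5x⁴)·D = −10x⁵ + 40x⁴. Remainder: 4x⁴ − 6x³ − 22x² − 56x − 67.
Step 2: lead(4x⁴ − 6x³ − 22x² − 56x − 67) ÷ lead(D) = 4x⁴ ÷ 2x = 2x³. Subtract (2x³)·D = 4x⁴ − 16x³. Remainder: 10x³ − 22x² − 56x − 67.
Step 3: lead(10x³ − 22x² − 56x − 67) ÷ lead(D) = 10x³ ÷ 2x = 5x². Subtract (5x²)·D = 10x³ − 40x². Remainder: 18x² − 56x − 67.
Step 4: lead(18x² − 56x − 67) ÷ lead(D) = 18x² ÷ 2x = 9x. Subtract (9x)·D = 18x² − 72x. Remainder: 16x − 67.
Step 5: lead(16x − 67) ÷ lead(D) = 16x ÷ 2x = 8. Subtract (8)·D = 16x − 64. Remainder: −3.

R = [-3]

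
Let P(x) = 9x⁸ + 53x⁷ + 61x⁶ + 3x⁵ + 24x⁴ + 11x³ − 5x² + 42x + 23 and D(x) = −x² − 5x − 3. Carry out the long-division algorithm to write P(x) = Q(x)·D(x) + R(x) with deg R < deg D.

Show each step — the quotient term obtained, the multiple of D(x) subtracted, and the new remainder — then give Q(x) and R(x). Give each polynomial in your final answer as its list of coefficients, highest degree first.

Q = [-9, -8, 6, -9, 3, 1, -9]; R = [-4]

Step 1: lead(9x⁸ + 53x⁷ + 61x⁶ + 3x⁵ + 24x⁴ + 11x³ − 5x² + 42x + 23) ÷ lead(D) = 9x⁸ ÷ −x² = −9x⁶. Subtract (−9x⁶)·D = 9x⁸ + 45x⁷ + 27x⁶. Remainder: 8x⁷ + 34x⁶ + 3x⁵ + 24x⁴ + 11x³ − 5x² + 42x + 23.
Step 2: lead(8x⁷ + 34x⁶ + 3x⁵ + 24x⁴ + 11x³ − 5x² + 42x + 23) ÷ lead(D) = 8x⁷ ÷ −x² = −8x⁵. Subtract (−8x⁵)·D = 8x⁷ + 40x⁶ + 24x⁵. Remainder: −6x⁶ − 21x⁵ + 24x⁴ + 11x³ − 5x² + 42x + 23.
Step 3: lead(−6x⁶ − 21x⁵ + 24x⁴ + 11x³ − 5x² + 42x + 23) ÷ lead(D) = −6x⁶ ÷ −x² = 6x⁴. Subtract (6x⁴)·D = −6x⁶ − 30x⁵ − 18x⁴. Remainder: 9x⁵ + 42x⁴ + 11x³ − 5x² + 42x + 23.
Step 4: lead(9x⁵ + 42x⁴ + 11x³ − 5x² + 42x + 23) ÷ lead(D) = 9x⁵ ÷ −x² = −9x³. Subtract (−9x³)·D = 9x⁵ + 45x⁴ + 27x³. Remainder: −3x⁴ − 16x³ − 5x² + 42x + 23.
Step 5: lead(−3x⁴ − 16x³ − 5x² + 42x + 23) ÷ lead(D) = −3x⁴ ÷ −x² = 3x². Subtract (3x²)·D = −3x⁴ − 15x³ − 9x². Remainder: −x³ + 4x² + 42x + 23.
Step 6: lead(−x³ + 4x² + 42x + 23) ÷ lead(D) = −x³ ÷ −x² = x. Subtract (x)·D = −x³ − 5x² − 3x. Remainder: 9x² + 45x + 23.
Step 7: lead(9x² + 45x + 23) ÷ lead(D) = 9x² ÷ −x² = −9. Subtract (−9)·D = 9x² + 45x + 27. Remainder: −4.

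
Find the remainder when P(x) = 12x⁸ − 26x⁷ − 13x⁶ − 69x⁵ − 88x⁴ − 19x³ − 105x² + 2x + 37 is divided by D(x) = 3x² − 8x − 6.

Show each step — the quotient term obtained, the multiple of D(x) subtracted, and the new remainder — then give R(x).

Step 1: lead(12x⁸ − 26x⁷ − 13x⁶ − 69x⁵ − 88x⁴ − 19x³ − 105x² + 2x + 37) ÷ lead(D) = 12x⁸ ÷ 3x² = 4x⁶. Subtract (4x⁶)·D = 12x⁸ − 32x⁷ − 24x⁶. Remainder: 6x⁷ + 11x⁶ − 69x⁵ − 88x⁴ − 19x³ − 105x² + 2x + 37.
Step 2: lead(6x⁷ + 11x⁶ − 69x⁵ − 88x⁴ − 19x³ − 105x² + 2x + 37) ÷ lead(D) = 6x⁷ ÷ 3x² = 2x⁵. Subtract (2x⁵)·D = 6x⁷ − 16x⁶ − 12x⁵. Remainder: 27x⁶ − 57x⁵ − 88x⁴ − 19x³ − 105x² + 2x + 37.
Step 3: lead(27x⁶ − 57x⁵ − 88x⁴ − 19x³ − 105x² + 2x + 37) ÷ lead(D) = 27x⁶ ÷ 3x² = 9x⁴. Subtract (9x⁴)·D = 27x⁶ − 72x⁵ − 54x⁴. Remainder: 15x⁵ − 34x⁴ − 19x³ − 105x² + 2x + 37.
Step 4: lead(15x⁵ − 34x⁴ − 19x³ − 105x² + 2x + 37) ÷ lead(D) = 15x⁵ ÷ 3x² = 5x³. Subtract (5x³)·D = 15x⁵ − 40x⁴ − 30x³. Remainder: 6x⁴ + 11x³ − 105x² + 2x + 37.
Step 5: lead(6x⁴ + 11x³ − 105x² + 2x + 37) ÷ lead(D) = 6x⁴ ÷ 3x² = 2x². Subtract (2x²)·D = 6x⁴ − 16x³ − 12x². Remainder: 27x³ − 93x² + 2x + 37.
Step 6: lead(27x³ − 93x² + 2x + 37) ÷ lead(D) = 27x³ ÷ 3x² = 9x. Subtract (9x)·D = 27x³ − 72x² − 54x. Remainder: −21x² + 56x + 37.
Step 7: lead(−21x² + 56x + 37) ÷ lead(D) = −21x² ÷ 3x² = −7. Subtract (−7)·D = −21x² + 56x + 42. Remainder: −5.

R(x) = −5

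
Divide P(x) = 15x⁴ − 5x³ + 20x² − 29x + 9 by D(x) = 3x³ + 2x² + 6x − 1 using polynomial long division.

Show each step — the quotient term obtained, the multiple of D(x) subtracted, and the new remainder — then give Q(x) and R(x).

Step 1: lead(15x⁴ − 5x³ + 20x² − 29x + 9) ÷ lead(D) = 15x⁴ ÷ 3x³ = 5x. Subtract (5x)·D = 15x⁴ + 10x³ + 30x² − 5x. Remainder: −15x³ − 10x² − 24x + 9.
Step 2: lead(−15x³ − 10x² − 24x + 9) ÷ lead(D) = −15x³ ÷ 3x³ = −5. Subtract (−5)·D = −15x³ − 10x² − 30x + 5. Remainder: 6x + 4.

Q(x) = 5x − 5; R(x) = 6x + 4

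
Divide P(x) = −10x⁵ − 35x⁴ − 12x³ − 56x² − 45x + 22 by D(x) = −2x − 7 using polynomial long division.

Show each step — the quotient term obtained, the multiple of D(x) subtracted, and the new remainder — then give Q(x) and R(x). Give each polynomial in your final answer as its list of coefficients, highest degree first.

Q = [5, 0, 6, 7, -2]; R = [8]

Step 1: lead(−10x⁵ − 35x⁴ − 12x³ − 56x² − 45x + 22) ÷ lead(D) = −10x⁵ ÷ −2x = 5x⁴. Subtract (5x⁴)·D = −10x⁵ − 35x⁴. Remainder: −12x³ − 56x² − 45x + 22.
Step 2: lead(−12x³ − 56x² − 45x + 22) ÷ lead(D) = −12x³ ÷ −2x = 6x². Subtract (6x²)·D = −12x³ − 42x². Remainder: −14x² − 45x + 22.
Step 3: lead(−14x² − 45x + 22) ÷ lead(D) = −14x² ÷ −2x = 7x. Subtract (7x)·D = −14x² − 49x. Remainder: 4x + 22.
Step 4: lead(4x + 22) ÷ lead(D) = 4x ÷ −2x = −2. Subtract (−2)·D = 4x + 14. Remainder: 8.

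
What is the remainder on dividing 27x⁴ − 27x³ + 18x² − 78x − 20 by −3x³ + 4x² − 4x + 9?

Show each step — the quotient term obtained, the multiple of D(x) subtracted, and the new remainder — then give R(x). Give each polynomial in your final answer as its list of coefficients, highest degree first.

Step 1: lead(27x⁴ − 27x³ + 18x² − 78x − 20) ÷ lead(D) = 27x⁴ ÷ −3x³ = −9x. Subtract (−9x)·D = 27x⁴ − 36x³ + 36x² − 81x. Remainder: 9x³ − 18x² + 3x − 20.
Step 2: lead(9x³ − 18x² + 3x − 20) ÷ lead(D) = 9x³ ÷ −3x³ = −3. Subtract (−3)·D = 9x³ − 12x² + 12x − 27. Remainder: −6x² − 9x + 7.

R = [-6, -9, 7]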